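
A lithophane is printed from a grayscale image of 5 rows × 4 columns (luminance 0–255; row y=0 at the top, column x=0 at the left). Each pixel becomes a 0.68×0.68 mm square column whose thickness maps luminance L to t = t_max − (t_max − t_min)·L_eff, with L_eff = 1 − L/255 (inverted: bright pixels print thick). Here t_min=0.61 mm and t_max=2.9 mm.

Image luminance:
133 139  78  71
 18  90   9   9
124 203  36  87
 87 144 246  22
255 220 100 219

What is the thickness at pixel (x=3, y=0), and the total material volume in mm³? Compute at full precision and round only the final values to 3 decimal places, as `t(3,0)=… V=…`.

span = t_max - t_min = 2.9 - 0.61 = 2.290
L(3,0) = 71, L_eff = 1 - 71/255 = 0.721569 (inverted)
t(3,0) = 2.9 - 2.290·0.721569 = 1.248
Σt over all 5·4 pixels = 83551/2550 ≈ 32.7650980
V = pitch²·Σt = 0.68²·83551/2550 = 15.151

t(3,0)=1.248 V=15.151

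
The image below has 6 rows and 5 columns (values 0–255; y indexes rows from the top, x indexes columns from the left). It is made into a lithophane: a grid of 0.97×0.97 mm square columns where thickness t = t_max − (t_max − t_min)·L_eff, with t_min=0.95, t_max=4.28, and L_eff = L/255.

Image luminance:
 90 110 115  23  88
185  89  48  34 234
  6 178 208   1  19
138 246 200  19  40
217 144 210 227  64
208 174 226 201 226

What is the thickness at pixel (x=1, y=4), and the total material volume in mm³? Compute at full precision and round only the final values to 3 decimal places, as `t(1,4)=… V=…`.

t(1,4)=2.400 V=72.057

span = t_max - t_min = 4.28 - 0.95 = 3.330
L(1,4) = 144, L_eff = 144/255 = 0.564706
t(1,4) = 4.28 - 3.330·0.564706 = 2.400
Σt over all 6·5 pixels = 162738/2125 ≈ 76.5825882
V = pitch²·Σt = 0.97²·162738/2125 = 72.057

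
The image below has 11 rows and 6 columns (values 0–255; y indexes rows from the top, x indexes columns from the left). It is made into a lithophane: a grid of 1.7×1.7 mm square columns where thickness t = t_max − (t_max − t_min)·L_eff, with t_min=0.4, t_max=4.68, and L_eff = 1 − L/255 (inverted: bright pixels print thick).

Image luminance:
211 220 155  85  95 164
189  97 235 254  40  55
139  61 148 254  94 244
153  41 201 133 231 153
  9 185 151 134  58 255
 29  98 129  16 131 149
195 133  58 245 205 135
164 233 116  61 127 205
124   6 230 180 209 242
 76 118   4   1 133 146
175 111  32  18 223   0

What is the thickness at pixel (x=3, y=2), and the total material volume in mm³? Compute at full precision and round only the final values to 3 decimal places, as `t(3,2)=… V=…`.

t(3,2)=4.663 V=508.054

span = t_max - t_min = 4.68 - 0.4 = 4.280
L(3,2) = 254, L_eff = 1 - 254/255 = 0.003922 (inverted)
t(3,2) = 4.68 - 4.280·0.003922 = 4.663
Σt over all 11·6 pixels = 373569/2125 ≈ 175.7971765
V = pitch²·Σt = 1.7²·373569/2125 = 508.054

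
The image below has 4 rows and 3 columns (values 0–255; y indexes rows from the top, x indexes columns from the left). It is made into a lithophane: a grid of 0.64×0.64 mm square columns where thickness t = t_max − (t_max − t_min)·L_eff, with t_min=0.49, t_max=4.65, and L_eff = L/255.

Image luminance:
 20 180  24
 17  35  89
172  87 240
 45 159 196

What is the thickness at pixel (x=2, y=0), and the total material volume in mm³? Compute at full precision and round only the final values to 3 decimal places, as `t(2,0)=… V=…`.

t(2,0)=4.258 V=14.410

span = t_max - t_min = 4.65 - 0.49 = 4.160
L(2,0) = 24, L_eff = 24/255 = 0.094118
t(2,0) = 4.65 - 4.160·0.094118 = 4.258
Σt over all 4·3 pixels = 224269/6375 ≈ 35.1794510
V = pitch²·Σt = 0.64²·224269/6375 = 14.410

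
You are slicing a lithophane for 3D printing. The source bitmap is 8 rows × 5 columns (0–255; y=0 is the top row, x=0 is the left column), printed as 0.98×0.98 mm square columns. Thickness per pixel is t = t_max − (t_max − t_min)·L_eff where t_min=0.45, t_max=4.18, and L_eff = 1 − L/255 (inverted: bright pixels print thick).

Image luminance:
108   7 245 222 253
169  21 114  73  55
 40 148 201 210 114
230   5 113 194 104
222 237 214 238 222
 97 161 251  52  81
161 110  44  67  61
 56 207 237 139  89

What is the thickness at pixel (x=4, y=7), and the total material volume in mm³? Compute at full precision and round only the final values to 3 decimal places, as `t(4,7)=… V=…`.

t(4,7)=1.752 V=95.564

span = t_max - t_min = 4.18 - 0.45 = 3.730
L(4,7) = 89, L_eff = 1 - 89/255 = 0.650980 (inverted)
t(4,7) = 4.18 - 3.730·0.650980 = 1.752
Σt over all 8·5 pixels = 634339/6375 ≈ 99.5041569
V = pitch²·Σt = 0.98²·634339/6375 = 95.564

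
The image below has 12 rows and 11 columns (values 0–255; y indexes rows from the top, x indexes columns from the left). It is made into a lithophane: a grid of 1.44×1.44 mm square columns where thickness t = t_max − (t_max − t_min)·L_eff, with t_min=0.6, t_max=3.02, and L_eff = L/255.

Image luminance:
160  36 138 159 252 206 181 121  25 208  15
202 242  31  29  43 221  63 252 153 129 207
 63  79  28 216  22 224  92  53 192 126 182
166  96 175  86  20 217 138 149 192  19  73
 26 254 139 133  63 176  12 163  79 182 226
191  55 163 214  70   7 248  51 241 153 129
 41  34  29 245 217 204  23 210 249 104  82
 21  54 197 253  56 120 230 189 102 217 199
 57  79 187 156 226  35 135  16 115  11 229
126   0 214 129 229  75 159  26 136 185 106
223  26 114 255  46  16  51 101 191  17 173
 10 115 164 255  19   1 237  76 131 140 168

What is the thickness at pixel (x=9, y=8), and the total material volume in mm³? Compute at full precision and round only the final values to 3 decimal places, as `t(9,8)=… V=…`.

span = t_max - t_min = 3.02 - 0.6 = 2.420
L(9,8) = 11, L_eff = 11/255 = 0.043137
t(9,8) = 3.02 - 2.420·0.043137 = 2.916
Σt over all 12·11 pixels = 1519364/6375 ≈ 238.3316078
V = pitch²·Σt = 1.44²·1519364/6375 = 494.204

t(9,8)=2.916 V=494.204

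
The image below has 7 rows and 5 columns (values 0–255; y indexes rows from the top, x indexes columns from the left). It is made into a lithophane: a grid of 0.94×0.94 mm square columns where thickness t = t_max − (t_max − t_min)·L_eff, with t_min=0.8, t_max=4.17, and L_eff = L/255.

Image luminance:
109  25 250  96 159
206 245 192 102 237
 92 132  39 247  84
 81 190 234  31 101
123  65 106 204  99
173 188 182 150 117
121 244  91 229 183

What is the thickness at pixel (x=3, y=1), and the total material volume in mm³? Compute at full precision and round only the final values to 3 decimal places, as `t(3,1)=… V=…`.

span = t_max - t_min = 4.17 - 0.8 = 3.370
L(3,1) = 102, L_eff = 102/255 = 0.400000
t(3,1) = 4.17 - 3.370·0.400000 = 2.822
Σt over all 7·5 pixels = 332321/4250 ≈ 78.1931765
V = pitch²·Σt = 0.94²·332321/4250 = 69.091

t(3,1)=2.822 V=69.091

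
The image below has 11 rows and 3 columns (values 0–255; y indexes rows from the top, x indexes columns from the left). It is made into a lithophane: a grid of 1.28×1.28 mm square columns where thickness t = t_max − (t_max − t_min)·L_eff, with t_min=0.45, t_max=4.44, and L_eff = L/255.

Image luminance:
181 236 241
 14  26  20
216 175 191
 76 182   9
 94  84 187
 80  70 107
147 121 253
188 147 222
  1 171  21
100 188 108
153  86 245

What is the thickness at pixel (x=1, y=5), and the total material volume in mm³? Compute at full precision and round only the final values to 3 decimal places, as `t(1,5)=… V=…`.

span = t_max - t_min = 4.44 - 0.45 = 3.990
L(1,5) = 70, L_eff = 70/255 = 0.274510
t(1,5) = 4.44 - 3.990·0.274510 = 3.345
Σt over all 11·3 pixels = 6682/85 ≈ 78.6117647
V = pitch²·Σt = 1.28²·6682/85 = 128.798

t(1,5)=3.345 V=128.798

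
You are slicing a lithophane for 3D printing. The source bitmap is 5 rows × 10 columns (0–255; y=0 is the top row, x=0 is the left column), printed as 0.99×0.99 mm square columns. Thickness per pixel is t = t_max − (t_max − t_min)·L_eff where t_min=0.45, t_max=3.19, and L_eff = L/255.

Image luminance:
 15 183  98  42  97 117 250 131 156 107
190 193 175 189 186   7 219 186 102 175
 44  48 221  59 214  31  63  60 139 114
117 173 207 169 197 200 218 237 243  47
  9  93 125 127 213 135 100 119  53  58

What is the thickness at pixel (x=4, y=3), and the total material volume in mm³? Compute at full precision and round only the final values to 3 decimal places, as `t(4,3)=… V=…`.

t(4,3)=1.073 V=86.282

span = t_max - t_min = 3.19 - 0.45 = 2.740
L(4,3) = 197, L_eff = 197/255 = 0.772549
t(4,3) = 3.19 - 2.740·0.772549 = 1.073
Σt over all 5·10 pixels = 187073/2125 ≈ 88.0343529
V = pitch²·Σt = 0.99²·187073/2125 = 86.282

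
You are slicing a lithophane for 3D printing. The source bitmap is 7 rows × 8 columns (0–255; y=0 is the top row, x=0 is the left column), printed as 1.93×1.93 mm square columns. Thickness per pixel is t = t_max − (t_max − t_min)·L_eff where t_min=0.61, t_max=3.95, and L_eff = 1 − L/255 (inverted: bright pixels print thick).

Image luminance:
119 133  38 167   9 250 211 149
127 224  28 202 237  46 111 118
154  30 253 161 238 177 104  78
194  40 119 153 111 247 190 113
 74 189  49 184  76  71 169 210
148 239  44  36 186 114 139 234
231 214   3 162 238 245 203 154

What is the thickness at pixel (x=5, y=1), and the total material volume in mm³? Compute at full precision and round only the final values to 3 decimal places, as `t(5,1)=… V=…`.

span = t_max - t_min = 3.95 - 0.61 = 3.340
L(5,1) = 46, L_eff = 1 - 46/255 = 0.819608 (inverted)
t(5,1) = 3.95 - 3.340·0.819608 = 1.213
Σt over all 7·8 pixels = 105613/750 ≈ 140.8173333
V = pitch²·Σt = 1.93²·105613/750 = 524.530

t(5,1)=1.213 V=524.530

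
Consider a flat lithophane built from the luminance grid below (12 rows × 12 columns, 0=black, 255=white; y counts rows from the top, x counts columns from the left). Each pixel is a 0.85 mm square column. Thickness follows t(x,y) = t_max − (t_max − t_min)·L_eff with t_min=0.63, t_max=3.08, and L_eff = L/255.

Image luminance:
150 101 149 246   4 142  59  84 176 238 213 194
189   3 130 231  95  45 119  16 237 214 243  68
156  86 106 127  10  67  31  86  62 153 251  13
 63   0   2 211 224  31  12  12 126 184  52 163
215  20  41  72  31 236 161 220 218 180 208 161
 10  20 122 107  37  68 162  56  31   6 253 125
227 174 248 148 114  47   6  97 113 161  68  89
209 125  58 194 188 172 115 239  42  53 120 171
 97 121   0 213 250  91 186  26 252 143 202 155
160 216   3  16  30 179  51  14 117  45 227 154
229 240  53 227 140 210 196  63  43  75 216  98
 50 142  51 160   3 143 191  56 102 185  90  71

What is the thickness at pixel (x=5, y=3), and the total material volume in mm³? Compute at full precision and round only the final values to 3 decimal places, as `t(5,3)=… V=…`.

t(5,3)=2.782 V=199.006

span = t_max - t_min = 3.08 - 0.63 = 2.450
L(5,3) = 31, L_eff = 31/255 = 0.121569
t(5,3) = 3.08 - 2.450·0.121569 = 2.782
Σt over all 12·12 pixels = 702373/2550 ≈ 275.4403922
V = pitch²·Σt = 0.85²·702373/2550 = 199.006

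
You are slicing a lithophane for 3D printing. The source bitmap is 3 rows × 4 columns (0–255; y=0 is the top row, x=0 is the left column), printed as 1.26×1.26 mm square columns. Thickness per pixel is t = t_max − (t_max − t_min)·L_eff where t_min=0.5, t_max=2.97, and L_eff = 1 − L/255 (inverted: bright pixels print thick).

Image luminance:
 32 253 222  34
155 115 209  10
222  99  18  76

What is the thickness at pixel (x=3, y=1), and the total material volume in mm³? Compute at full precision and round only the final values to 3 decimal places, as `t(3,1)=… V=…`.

t(3,1)=0.597 V=31.747

span = t_max - t_min = 2.97 - 0.5 = 2.470
L(3,1) = 10, L_eff = 1 - 10/255 = 0.960784 (inverted)
t(3,1) = 2.97 - 2.470·0.960784 = 0.597
Σt over all 3·4 pixels = 5999/300 ≈ 19.9966667
V = pitch²·Σt = 1.26²·5999/300 = 31.747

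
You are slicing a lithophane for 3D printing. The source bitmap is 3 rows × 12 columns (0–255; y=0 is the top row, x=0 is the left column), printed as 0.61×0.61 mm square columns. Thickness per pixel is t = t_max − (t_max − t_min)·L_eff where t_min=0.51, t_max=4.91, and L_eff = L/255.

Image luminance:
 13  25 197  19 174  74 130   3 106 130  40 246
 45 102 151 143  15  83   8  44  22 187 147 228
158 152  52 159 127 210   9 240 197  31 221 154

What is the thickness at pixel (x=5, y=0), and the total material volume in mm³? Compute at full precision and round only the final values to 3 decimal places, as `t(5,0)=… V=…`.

t(5,0)=3.633 V=39.821

span = t_max - t_min = 4.91 - 0.51 = 4.400
L(5,0) = 74, L_eff = 74/255 = 0.290196
t(5,0) = 4.91 - 4.400·0.290196 = 3.633
Σt over all 3·12 pixels = 27289/255 ≈ 107.0156863
V = pitch²·Σt = 0.61²·27289/255 = 39.821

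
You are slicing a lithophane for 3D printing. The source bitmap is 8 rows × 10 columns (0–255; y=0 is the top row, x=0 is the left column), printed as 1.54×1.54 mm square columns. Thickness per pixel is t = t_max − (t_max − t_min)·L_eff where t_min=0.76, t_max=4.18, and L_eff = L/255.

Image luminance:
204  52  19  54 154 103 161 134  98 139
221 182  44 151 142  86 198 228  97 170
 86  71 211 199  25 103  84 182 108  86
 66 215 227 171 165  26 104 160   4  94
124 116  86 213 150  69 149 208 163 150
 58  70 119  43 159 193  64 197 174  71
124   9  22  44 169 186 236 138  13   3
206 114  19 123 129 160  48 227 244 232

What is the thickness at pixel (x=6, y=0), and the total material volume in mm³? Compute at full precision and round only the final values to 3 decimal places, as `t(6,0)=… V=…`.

span = t_max - t_min = 4.18 - 0.76 = 3.420
L(6,0) = 161, L_eff = 161/255 = 0.631373
t(6,0) = 4.18 - 3.420·0.631373 = 2.021
Σt over all 8·10 pixels = 424289/2125 ≈ 199.6654118
V = pitch²·Σt = 1.54²·424289/2125 = 473.526

t(6,0)=2.021 V=473.526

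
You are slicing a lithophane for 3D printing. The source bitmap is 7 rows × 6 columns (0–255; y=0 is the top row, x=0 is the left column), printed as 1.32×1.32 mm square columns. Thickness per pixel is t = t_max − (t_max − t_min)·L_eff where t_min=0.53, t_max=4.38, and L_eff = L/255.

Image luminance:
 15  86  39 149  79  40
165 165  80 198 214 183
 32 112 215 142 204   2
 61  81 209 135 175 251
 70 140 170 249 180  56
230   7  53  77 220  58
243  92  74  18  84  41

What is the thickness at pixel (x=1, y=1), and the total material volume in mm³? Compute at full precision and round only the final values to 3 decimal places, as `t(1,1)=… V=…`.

span = t_max - t_min = 4.38 - 0.53 = 3.850
L(1,1) = 165, L_eff = 165/255 = 0.647059
t(1,1) = 4.38 - 3.850·0.647059 = 1.889
Σt over all 7·6 pixels = 90993/850 ≈ 107.0505882
V = pitch²·Σt = 1.32²·90993/850 = 186.525

t(1,1)=1.889 V=186.525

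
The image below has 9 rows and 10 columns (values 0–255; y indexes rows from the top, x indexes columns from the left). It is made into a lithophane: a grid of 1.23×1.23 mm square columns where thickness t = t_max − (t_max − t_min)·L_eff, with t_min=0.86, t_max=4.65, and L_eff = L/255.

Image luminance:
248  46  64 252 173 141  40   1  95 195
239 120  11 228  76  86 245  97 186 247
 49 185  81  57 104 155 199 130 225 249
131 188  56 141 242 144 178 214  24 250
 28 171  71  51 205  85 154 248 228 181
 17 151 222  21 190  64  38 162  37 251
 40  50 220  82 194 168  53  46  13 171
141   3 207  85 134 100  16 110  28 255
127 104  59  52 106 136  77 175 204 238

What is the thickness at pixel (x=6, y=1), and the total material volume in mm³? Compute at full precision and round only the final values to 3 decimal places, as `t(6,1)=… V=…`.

span = t_max - t_min = 4.65 - 0.86 = 3.790
L(6,1) = 245, L_eff = 245/255 = 0.960784
t(6,1) = 4.65 - 3.790·0.960784 = 1.009
Σt over all 9·10 pixels = 6214331/25500 ≈ 243.6992549
V = pitch²·Σt = 1.23²·6214331/25500 = 368.693

t(6,1)=1.009 V=368.693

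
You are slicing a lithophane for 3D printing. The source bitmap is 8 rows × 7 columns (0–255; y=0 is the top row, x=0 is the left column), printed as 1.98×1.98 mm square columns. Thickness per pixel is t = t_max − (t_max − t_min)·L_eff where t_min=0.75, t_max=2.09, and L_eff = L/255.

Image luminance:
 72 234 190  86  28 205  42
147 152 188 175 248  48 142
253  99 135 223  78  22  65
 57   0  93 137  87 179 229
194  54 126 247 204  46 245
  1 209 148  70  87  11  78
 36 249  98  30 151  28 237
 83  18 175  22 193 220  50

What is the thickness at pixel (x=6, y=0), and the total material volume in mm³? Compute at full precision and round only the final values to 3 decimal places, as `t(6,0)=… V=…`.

span = t_max - t_min = 2.09 - 0.75 = 1.340
L(6,0) = 42, L_eff = 42/255 = 0.164706
t(6,0) = 2.09 - 1.340·0.164706 = 1.869
Σt over all 8·7 pixels = 171392/2125 ≈ 80.6550588
V = pitch²·Σt = 1.98²·171392/2125 = 316.200

t(6,0)=1.869 V=316.200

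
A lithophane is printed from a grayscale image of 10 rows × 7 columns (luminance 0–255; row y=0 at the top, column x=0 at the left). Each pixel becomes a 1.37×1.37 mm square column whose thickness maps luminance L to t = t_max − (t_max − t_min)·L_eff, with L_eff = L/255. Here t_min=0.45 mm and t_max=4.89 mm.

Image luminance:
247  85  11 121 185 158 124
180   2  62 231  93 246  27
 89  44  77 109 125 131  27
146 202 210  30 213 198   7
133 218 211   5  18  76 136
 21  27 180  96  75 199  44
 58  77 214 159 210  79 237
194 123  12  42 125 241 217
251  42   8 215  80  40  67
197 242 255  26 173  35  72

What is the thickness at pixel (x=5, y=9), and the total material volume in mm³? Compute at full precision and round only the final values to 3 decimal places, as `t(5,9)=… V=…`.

t(5,9)=4.281 V=364.355

span = t_max - t_min = 4.89 - 0.45 = 4.440
L(5,9) = 35, L_eff = 35/255 = 0.137255
t(5,9) = 4.89 - 4.440·0.137255 = 4.281
Σt over all 10·7 pixels = 165007/850 ≈ 194.1258824
V = pitch²·Σt = 1.37²·165007/850 = 364.355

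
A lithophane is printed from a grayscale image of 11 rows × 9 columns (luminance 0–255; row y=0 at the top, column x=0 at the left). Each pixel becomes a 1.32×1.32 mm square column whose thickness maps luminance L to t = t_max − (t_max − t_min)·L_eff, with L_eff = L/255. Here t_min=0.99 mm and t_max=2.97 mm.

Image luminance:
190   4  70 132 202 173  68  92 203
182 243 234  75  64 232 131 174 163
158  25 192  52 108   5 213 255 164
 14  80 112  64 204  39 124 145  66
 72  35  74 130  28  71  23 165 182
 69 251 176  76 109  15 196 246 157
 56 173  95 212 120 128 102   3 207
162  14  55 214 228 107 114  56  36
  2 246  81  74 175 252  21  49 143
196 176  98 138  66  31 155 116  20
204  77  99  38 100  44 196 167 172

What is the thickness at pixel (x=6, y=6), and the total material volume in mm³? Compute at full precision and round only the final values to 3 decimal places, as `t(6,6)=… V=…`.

span = t_max - t_min = 2.97 - 0.99 = 1.980
L(6,6) = 102, L_eff = 102/255 = 0.400000
t(6,6) = 2.97 - 1.980·0.400000 = 2.178
Σt over all 11·9 pixels = 342177/1700 ≈ 201.2805882
V = pitch²·Σt = 1.32²·342177/1700 = 350.711

t(6,6)=2.178 V=350.711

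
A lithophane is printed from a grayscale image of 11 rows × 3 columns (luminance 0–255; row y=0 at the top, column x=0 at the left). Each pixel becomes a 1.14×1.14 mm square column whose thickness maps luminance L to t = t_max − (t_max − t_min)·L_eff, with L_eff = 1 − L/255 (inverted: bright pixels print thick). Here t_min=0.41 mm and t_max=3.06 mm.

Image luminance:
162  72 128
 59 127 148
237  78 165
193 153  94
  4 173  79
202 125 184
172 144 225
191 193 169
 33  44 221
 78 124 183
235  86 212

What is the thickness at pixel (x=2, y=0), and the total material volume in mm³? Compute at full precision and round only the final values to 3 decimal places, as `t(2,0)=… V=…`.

span = t_max - t_min = 3.06 - 0.41 = 2.650
L(2,0) = 128, L_eff = 1 - 128/255 = 0.498039 (inverted)
t(2,0) = 3.06 - 2.650·0.498039 = 1.740
Σt over all 11·3 pixels = 79433/1275 ≈ 62.3003922
V = pitch²·Σt = 1.14²·79433/1275 = 80.966

t(2,0)=1.740 V=80.966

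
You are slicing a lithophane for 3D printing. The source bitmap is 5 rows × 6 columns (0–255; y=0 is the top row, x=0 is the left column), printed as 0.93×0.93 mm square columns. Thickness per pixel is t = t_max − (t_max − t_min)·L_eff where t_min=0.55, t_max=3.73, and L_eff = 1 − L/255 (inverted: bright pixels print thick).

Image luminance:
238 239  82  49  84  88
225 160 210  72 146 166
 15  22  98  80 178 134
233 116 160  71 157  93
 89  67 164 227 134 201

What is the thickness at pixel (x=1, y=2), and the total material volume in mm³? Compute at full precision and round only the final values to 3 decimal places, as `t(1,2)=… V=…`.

t(1,2)=0.824 V=57.393

span = t_max - t_min = 3.73 - 0.55 = 3.180
L(1,2) = 22, L_eff = 1 - 22/255 = 0.913725 (inverted)
t(1,2) = 3.73 - 3.180·0.913725 = 0.824
Σt over all 5·6 pixels = 282019/4250 ≈ 66.3574118
V = pitch²·Σt = 0.93²·282019/4250 = 57.393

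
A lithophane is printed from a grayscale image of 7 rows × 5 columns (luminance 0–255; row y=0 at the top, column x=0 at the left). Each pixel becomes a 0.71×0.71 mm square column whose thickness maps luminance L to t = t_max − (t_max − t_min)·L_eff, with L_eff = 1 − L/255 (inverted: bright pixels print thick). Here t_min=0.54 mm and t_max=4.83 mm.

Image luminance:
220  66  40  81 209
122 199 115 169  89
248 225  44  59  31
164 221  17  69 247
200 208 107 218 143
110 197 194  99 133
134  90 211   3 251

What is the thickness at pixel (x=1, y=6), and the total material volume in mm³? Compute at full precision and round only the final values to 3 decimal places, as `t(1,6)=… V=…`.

t(1,6)=2.054 V=51.363

span = t_max - t_min = 4.83 - 0.54 = 4.290
L(1,6) = 90, L_eff = 1 - 90/255 = 0.647059 (inverted)
t(1,6) = 4.83 - 4.290·0.647059 = 2.054
Σt over all 7·5 pixels = 866069/8500 ≈ 101.8904706
V = pitch²·Σt = 0.71²·866069/8500 = 51.363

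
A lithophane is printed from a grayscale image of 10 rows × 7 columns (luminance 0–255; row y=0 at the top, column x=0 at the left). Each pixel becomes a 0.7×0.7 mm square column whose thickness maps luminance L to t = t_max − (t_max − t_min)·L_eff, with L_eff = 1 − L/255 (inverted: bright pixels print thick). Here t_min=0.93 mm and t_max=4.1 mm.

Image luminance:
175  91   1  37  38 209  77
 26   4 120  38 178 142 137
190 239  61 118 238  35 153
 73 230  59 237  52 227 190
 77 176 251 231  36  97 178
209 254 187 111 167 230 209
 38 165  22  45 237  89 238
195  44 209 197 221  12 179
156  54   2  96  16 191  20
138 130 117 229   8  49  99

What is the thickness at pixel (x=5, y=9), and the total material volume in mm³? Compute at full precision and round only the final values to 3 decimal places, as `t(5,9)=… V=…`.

t(5,9)=1.539 V=86.624

span = t_max - t_min = 4.1 - 0.93 = 3.170
L(5,9) = 49, L_eff = 1 - 49/255 = 0.807843 (inverted)
t(5,9) = 4.1 - 3.170·0.807843 = 1.539
Σt over all 10·7 pixels = 2253989/12750 ≈ 176.7834510
V = pitch²·Σt = 0.7²·2253989/12750 = 86.624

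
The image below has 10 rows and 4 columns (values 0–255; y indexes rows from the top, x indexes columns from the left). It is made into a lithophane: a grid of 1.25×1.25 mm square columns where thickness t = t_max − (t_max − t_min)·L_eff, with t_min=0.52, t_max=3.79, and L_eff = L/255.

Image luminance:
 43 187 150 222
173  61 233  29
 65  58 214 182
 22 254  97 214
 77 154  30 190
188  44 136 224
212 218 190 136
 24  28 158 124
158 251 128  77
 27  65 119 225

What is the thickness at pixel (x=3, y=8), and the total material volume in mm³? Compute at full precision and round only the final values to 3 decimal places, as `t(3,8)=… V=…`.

span = t_max - t_min = 3.79 - 0.52 = 3.270
L(3,8) = 77, L_eff = 77/255 = 0.301961
t(3,8) = 3.79 - 3.270·0.301961 = 2.803
Σt over all 10·4 pixels = 701417/8500 ≈ 82.5196471
V = pitch²·Σt = 1.25²·701417/8500 = 128.937

t(3,8)=2.803 V=128.937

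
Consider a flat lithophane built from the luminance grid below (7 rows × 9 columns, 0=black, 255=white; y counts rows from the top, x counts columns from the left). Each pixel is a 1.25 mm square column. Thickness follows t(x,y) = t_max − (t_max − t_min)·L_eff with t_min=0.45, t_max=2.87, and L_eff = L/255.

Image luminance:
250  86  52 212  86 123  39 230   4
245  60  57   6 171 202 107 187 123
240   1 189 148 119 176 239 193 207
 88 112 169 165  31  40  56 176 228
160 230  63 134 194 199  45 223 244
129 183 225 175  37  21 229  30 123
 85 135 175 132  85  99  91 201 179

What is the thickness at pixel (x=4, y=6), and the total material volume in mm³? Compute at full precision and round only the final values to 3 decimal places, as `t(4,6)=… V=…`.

t(4,6)=2.063 V=154.353

span = t_max - t_min = 2.87 - 0.45 = 2.420
L(4,6) = 85, L_eff = 85/255 = 0.333333
t(4,6) = 2.87 - 2.420·0.333333 = 2.063
Σt over all 7·9 pixels = 839683/8500 ≈ 98.7862353
V = pitch²·Σt = 1.25²·839683/8500 = 154.353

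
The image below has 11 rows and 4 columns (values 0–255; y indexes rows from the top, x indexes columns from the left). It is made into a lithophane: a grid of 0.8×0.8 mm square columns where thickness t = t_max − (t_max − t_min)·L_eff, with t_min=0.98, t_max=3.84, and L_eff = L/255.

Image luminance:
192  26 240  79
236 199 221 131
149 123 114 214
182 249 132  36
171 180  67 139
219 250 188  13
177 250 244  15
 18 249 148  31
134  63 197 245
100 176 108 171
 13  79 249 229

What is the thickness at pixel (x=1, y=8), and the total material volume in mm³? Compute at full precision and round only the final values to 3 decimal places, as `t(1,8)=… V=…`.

span = t_max - t_min = 3.84 - 0.98 = 2.860
L(1,8) = 63, L_eff = 63/255 = 0.247059
t(1,8) = 3.84 - 2.860·0.247059 = 3.133
Σt over all 11·4 pixels = 601931/6375 ≈ 94.4205490
V = pitch²·Σt = 0.8²·601931/6375 = 60.429

t(1,8)=3.133 V=60.429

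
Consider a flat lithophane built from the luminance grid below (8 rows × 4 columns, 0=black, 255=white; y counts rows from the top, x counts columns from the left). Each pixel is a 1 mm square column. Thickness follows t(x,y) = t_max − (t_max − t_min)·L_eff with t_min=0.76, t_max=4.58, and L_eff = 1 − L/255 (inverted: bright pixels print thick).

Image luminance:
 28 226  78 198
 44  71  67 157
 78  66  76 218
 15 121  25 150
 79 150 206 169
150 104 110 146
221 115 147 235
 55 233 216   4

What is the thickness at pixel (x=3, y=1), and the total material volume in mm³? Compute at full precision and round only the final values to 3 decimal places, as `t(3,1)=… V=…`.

t(3,1)=3.112 V=83.612

span = t_max - t_min = 4.58 - 0.76 = 3.820
L(3,1) = 157, L_eff = 1 - 157/255 = 0.384314 (inverted)
t(3,1) = 4.58 - 3.820·0.384314 = 3.112
Σt over all 8·4 pixels = 533029/6375 ≈ 83.6123922
V = pitch²·Σt = 1²·533029/6375 = 83.612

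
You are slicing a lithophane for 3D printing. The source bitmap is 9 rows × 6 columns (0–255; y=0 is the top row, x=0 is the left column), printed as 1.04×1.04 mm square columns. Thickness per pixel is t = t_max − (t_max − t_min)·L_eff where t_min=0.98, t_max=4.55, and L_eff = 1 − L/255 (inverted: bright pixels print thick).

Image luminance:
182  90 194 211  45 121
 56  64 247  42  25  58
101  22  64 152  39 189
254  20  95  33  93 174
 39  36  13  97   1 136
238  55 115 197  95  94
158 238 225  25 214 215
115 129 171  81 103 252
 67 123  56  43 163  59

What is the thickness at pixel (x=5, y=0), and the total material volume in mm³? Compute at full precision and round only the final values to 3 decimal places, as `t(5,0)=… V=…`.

t(5,0)=2.674 V=149.970

span = t_max - t_min = 4.55 - 0.98 = 3.570
L(5,0) = 121, L_eff = 1 - 121/255 = 0.525490 (inverted)
t(5,0) = 4.55 - 3.570·0.525490 = 2.674
Σt over all 9·6 pixels = 138.656
V = pitch²·Σt = 1.04²·138.656 = 149.970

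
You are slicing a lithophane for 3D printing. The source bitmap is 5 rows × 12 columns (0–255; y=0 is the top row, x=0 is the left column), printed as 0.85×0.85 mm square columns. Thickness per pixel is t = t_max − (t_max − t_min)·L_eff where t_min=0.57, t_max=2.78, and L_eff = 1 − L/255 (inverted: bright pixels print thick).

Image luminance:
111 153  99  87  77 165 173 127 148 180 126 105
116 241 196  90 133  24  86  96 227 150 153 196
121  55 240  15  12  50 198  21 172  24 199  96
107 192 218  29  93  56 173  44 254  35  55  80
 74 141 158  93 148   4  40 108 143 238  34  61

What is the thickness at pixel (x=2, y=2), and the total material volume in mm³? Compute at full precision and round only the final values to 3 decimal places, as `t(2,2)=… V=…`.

t(2,2)=2.650 V=68.792

span = t_max - t_min = 2.78 - 0.57 = 2.210
L(2,2) = 240, L_eff = 1 - 240/255 = 0.058824 (inverted)
t(2,2) = 2.78 - 2.210·0.058824 = 2.650
Σt over all 5·12 pixels = 7141/75 ≈ 95.2133333
V = pitch²·Σt = 0.85²·7141/75 = 68.792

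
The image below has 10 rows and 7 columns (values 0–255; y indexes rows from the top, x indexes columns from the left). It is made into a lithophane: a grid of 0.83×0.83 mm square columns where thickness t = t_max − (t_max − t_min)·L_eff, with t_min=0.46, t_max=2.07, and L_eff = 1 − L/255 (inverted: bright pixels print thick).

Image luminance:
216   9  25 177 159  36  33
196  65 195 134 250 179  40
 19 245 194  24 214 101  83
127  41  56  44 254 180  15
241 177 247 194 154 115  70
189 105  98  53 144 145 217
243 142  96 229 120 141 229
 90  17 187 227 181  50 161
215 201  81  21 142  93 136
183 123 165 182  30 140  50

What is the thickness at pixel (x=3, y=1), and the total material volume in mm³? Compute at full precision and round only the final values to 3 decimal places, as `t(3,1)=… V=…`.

t(3,1)=1.306 V=62.785

span = t_max - t_min = 2.07 - 0.46 = 1.610
L(3,1) = 134, L_eff = 1 - 134/255 = 0.474510 (inverted)
t(3,1) = 2.07 - 1.610·0.474510 = 1.306
Σt over all 10·7 pixels = 464807/5100 ≈ 91.1386275
V = pitch²·Σt = 0.83²·464807/5100 = 62.785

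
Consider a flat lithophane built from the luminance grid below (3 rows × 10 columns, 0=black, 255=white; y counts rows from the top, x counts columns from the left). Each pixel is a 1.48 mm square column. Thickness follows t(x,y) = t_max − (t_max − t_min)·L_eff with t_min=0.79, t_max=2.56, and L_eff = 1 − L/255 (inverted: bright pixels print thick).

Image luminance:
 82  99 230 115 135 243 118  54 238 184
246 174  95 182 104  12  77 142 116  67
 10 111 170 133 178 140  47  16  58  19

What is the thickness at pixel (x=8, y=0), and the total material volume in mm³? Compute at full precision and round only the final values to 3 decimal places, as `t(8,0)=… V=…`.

span = t_max - t_min = 2.56 - 0.79 = 1.770
L(8,0) = 238, L_eff = 1 - 238/255 = 0.066667 (inverted)
t(8,0) = 2.56 - 1.770·0.066667 = 2.442
Σt over all 3·10 pixels = 82711/1700 ≈ 48.6535294
V = pitch²·Σt = 1.48²·82711/1700 = 106.571

t(8,0)=2.442 V=106.571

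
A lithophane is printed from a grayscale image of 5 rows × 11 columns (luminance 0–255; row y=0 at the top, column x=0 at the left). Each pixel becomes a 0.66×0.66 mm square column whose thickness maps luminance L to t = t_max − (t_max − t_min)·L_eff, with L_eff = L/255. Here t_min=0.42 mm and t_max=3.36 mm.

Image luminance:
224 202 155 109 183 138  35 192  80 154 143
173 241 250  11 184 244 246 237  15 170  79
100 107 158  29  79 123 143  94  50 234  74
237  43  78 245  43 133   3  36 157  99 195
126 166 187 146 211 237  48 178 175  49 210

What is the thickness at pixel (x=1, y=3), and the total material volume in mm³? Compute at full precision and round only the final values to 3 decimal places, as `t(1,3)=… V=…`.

span = t_max - t_min = 3.36 - 0.42 = 2.940
L(1,3) = 43, L_eff = 43/255 = 0.168627
t(1,3) = 3.36 - 2.940·0.168627 = 2.864
Σt over all 5·11 pixels = 205079/2125 ≈ 96.5077647
V = pitch²·Σt = 0.66²·205079/2125 = 42.039

t(1,3)=2.864 V=42.039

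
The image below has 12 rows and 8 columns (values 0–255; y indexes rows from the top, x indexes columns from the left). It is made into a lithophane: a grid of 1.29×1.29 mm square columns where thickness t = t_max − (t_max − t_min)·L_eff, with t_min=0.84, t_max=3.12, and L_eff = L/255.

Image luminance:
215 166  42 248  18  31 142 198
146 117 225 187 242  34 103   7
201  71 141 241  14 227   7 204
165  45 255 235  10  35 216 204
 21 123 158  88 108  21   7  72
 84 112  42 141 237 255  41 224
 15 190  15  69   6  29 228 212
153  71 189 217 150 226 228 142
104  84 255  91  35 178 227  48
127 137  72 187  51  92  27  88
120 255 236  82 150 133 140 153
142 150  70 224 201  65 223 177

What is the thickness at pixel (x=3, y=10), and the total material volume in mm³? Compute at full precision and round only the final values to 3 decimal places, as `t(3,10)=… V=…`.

span = t_max - t_min = 3.12 - 0.84 = 2.280
L(3,10) = 82, L_eff = 82/255 = 0.321569
t(3,10) = 3.12 - 2.280·0.321569 = 2.387
Σt over all 12·8 pixels = 79454/425 ≈ 186.9505882
V = pitch²·Σt = 1.29²·79454/425 = 311.104

t(3,10)=2.387 V=311.104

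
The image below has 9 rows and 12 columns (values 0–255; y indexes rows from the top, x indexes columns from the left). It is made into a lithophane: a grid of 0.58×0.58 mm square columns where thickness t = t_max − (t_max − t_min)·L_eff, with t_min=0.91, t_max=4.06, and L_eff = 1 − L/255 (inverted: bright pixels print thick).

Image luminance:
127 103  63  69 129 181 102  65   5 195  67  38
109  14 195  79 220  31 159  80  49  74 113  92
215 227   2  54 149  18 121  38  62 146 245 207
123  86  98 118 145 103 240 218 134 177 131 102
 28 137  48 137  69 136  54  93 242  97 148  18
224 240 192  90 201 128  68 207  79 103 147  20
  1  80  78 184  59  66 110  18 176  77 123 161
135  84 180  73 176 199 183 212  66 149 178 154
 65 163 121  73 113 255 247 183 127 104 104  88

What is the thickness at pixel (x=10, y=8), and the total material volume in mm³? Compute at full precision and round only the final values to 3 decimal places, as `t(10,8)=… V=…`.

t(10,8)=2.195 V=87.038

span = t_max - t_min = 4.06 - 0.91 = 3.150
L(10,8) = 104, L_eff = 1 - 104/255 = 0.592157 (inverted)
t(10,8) = 4.06 - 3.150·0.592157 = 2.195
Σt over all 9·12 pixels = 87969/340 ≈ 258.7323529
V = pitch²·Σt = 0.58²·87969/340 = 87.038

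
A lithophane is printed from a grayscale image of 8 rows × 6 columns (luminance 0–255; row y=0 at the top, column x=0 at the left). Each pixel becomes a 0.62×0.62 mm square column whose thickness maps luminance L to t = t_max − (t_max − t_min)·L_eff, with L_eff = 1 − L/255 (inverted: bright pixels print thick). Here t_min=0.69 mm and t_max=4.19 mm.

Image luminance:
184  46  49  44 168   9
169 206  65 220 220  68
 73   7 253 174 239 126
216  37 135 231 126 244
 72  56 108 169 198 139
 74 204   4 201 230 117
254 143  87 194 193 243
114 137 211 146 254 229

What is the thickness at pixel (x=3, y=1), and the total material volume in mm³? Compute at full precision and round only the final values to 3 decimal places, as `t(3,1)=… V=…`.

t(3,1)=3.710 V=50.118

span = t_max - t_min = 4.19 - 0.69 = 3.500
L(3,1) = 220, L_eff = 1 - 220/255 = 0.137255 (inverted)
t(3,1) = 4.19 - 3.500·0.137255 = 3.710
Σt over all 8·6 pixels = 55411/425 ≈ 130.3788235
V = pitch²·Σt = 0.62²·55411/425 = 50.118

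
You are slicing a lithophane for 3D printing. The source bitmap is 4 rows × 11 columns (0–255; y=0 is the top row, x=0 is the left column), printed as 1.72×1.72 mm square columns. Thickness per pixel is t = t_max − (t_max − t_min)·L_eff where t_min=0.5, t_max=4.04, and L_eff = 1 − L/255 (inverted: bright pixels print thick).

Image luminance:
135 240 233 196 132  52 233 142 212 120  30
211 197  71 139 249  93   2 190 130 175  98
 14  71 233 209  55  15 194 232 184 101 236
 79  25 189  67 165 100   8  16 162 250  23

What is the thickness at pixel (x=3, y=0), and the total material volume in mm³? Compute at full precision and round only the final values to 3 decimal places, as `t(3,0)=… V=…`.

span = t_max - t_min = 4.04 - 0.5 = 3.540
L(3,0) = 196, L_eff = 1 - 196/255 = 0.231373 (inverted)
t(3,0) = 4.04 - 3.540·0.231373 = 3.221
Σt over all 4·11 pixels = 221036/2125 ≈ 104.0169412
V = pitch²·Σt = 1.72²·221036/2125 = 307.724

t(3,0)=3.221 V=307.724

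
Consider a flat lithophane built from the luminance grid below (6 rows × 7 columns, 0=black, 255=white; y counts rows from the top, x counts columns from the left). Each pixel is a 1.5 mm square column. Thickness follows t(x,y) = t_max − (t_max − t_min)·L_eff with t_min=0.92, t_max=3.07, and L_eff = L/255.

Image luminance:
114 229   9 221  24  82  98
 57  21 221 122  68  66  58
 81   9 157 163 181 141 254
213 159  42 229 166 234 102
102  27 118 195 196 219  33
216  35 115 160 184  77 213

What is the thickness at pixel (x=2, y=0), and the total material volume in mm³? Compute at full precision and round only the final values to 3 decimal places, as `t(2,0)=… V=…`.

span = t_max - t_min = 3.07 - 0.92 = 2.150
L(2,0) = 9, L_eff = 9/255 = 0.035294
t(2,0) = 3.07 - 2.150·0.035294 = 2.994
Σt over all 6·7 pixels = 424921/5100 ≈ 83.3178431
V = pitch²·Σt = 1.5²·424921/5100 = 187.465

t(2,0)=2.994 V=187.465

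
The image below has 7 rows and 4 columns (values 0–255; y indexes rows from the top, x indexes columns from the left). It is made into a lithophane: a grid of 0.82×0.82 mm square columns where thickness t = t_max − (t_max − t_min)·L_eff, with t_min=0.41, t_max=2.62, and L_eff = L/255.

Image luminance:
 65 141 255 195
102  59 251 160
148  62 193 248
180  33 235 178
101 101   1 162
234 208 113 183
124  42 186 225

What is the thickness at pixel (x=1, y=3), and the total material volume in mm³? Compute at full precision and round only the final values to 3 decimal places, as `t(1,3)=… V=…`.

t(1,3)=2.334 V=24.939

span = t_max - t_min = 2.62 - 0.41 = 2.210
L(1,3) = 33, L_eff = 33/255 = 0.129412
t(1,3) = 2.62 - 2.210·0.129412 = 2.334
Σt over all 7·4 pixels = 37.09
V = pitch²·Σt = 0.82²·37.09 = 24.939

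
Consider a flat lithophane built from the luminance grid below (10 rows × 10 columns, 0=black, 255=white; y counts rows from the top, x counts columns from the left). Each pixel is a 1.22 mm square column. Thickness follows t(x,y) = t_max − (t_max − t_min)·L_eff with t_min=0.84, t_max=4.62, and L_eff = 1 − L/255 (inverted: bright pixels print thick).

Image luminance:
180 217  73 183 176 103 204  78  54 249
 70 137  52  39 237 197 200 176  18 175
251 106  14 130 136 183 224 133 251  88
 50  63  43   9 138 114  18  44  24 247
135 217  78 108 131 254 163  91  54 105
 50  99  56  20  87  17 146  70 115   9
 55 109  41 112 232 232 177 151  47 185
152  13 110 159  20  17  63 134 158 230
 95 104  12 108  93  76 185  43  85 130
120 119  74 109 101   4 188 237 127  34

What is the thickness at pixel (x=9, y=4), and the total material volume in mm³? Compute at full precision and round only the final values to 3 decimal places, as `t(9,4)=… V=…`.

t(9,4)=2.396 V=379.416

span = t_max - t_min = 4.62 - 0.84 = 3.780
L(9,4) = 105, L_eff = 1 - 105/255 = 0.588235 (inverted)
t(9,4) = 4.62 - 3.780·0.588235 = 2.396
Σt over all 10·10 pixels = 108339/425 ≈ 254.9152941
V = pitch²·Σt = 1.22²·108339/425 = 379.416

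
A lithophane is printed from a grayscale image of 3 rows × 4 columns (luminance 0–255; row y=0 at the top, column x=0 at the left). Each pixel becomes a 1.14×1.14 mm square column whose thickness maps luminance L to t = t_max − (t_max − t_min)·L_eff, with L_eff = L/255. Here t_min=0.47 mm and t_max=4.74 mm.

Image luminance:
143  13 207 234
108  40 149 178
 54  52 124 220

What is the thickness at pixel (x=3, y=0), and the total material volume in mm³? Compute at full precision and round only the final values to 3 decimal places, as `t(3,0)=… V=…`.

span = t_max - t_min = 4.74 - 0.47 = 4.270
L(3,0) = 234, L_eff = 234/255 = 0.917647
t(3,0) = 4.74 - 4.270·0.917647 = 0.822
Σt over all 3·4 pixels = 400273/12750 ≈ 31.3939608
V = pitch²·Σt = 1.14²·400273/12750 = 40.800

t(3,0)=0.822 V=40.800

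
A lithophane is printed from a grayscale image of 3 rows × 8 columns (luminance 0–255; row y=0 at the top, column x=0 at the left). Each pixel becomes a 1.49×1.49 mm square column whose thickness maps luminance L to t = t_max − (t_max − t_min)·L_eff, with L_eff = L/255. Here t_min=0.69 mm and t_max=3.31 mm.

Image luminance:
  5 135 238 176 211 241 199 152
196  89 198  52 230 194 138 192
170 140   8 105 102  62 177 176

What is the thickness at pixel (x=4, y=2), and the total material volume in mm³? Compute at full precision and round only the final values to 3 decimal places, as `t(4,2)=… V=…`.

span = t_max - t_min = 3.31 - 0.69 = 2.620
L(4,2) = 102, L_eff = 102/255 = 0.400000
t(4,2) = 3.31 - 2.620·0.400000 = 2.262
Σt over all 3·8 pixels = 271547/6375 ≈ 42.5956078
V = pitch²·Σt = 1.49²·271547/6375 = 94.567

t(4,2)=2.262 V=94.567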